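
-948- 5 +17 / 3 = -2842 / 3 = -947.33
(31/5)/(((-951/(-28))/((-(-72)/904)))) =2604/179105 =0.01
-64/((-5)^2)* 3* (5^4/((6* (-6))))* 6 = 800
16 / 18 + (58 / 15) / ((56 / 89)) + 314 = 404503 / 1260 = 321.03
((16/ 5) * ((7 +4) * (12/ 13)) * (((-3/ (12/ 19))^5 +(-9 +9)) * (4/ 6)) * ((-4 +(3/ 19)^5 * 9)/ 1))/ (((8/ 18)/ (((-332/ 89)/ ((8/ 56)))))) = -569565159471/ 46280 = -12306939.49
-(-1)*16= 16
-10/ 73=-0.14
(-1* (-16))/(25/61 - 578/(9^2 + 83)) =-80032/15579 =-5.14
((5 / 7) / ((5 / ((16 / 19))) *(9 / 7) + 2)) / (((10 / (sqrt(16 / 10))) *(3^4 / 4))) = 64 *sqrt(10) / 436995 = 0.00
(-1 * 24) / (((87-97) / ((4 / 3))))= 3.20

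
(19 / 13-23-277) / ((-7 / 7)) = 3881 / 13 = 298.54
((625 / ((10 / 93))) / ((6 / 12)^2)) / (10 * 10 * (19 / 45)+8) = 104625 / 226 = 462.94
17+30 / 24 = 73 / 4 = 18.25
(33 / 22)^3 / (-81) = -1 / 24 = -0.04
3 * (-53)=-159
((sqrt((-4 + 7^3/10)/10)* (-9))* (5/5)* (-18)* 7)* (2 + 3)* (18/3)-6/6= -1 + 3402* sqrt(303)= 59217.26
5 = 5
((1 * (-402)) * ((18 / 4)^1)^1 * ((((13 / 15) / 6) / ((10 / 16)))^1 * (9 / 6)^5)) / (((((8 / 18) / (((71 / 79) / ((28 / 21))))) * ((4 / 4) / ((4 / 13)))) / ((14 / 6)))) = -218474739 / 63200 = -3456.88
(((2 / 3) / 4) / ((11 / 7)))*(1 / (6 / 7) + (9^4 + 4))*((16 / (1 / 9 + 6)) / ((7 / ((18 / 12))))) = 236382 / 605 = 390.71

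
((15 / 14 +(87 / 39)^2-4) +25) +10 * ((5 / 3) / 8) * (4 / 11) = 2170985 / 78078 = 27.81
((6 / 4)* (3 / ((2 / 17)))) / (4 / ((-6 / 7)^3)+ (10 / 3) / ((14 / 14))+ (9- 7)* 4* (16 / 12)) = 4131 / 826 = 5.00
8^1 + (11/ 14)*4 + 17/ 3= 353/ 21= 16.81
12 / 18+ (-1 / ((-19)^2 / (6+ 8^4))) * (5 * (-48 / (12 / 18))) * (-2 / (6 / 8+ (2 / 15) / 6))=-1594757242 / 150537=-10593.79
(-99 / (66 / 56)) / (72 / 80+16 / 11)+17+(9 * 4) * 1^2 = 641 / 37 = 17.32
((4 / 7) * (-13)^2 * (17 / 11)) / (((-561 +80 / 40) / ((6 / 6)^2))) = -884 / 3311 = -0.27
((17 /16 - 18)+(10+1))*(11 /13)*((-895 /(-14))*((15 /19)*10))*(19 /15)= -4676375 /1456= -3211.80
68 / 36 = 17 / 9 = 1.89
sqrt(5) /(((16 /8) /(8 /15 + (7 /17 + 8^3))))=130801 * sqrt(5) /510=573.49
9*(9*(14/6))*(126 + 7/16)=382347/16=23896.69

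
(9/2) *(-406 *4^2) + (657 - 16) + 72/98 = -1400923/49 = -28590.27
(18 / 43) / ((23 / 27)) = 0.49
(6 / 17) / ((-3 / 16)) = -32 / 17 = -1.88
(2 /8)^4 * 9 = 9 /256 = 0.04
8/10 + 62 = 314/5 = 62.80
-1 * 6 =-6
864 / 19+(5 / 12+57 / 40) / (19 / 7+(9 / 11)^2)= 300703433 / 6534480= 46.02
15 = 15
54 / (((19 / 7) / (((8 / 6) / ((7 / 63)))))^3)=32006016 / 6859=4666.28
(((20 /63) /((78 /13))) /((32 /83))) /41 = 415 /123984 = 0.00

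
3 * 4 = 12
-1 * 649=-649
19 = 19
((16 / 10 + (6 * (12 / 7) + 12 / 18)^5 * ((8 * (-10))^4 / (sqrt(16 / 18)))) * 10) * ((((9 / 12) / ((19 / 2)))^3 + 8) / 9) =60862964827619.28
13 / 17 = 0.76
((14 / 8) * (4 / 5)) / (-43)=-7 / 215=-0.03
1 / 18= 0.06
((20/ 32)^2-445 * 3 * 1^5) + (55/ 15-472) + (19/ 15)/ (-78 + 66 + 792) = -337510571/ 187200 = -1802.94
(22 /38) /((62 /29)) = 0.27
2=2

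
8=8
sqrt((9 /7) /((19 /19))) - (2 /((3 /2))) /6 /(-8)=1 /36 + 3 * sqrt(7) /7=1.16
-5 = -5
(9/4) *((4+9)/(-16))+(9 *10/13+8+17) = 25039/832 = 30.09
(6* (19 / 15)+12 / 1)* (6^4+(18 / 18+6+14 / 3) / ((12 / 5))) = 2294719 / 90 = 25496.88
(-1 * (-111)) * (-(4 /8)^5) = -111 /32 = -3.47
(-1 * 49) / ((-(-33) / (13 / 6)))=-637 / 198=-3.22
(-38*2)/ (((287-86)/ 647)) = -49172/ 201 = -244.64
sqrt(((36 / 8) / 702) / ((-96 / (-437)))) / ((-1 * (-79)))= sqrt(11362) / 49296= 0.00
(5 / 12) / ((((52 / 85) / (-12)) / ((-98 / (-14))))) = -2975 / 52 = -57.21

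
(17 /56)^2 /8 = 289 /25088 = 0.01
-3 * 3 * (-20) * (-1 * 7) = -1260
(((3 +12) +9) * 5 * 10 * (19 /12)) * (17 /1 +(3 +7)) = 51300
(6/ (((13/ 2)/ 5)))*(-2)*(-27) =3240/ 13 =249.23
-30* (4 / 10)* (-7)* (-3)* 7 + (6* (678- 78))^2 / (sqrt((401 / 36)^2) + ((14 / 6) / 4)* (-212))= -473705964 / 4051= -116935.56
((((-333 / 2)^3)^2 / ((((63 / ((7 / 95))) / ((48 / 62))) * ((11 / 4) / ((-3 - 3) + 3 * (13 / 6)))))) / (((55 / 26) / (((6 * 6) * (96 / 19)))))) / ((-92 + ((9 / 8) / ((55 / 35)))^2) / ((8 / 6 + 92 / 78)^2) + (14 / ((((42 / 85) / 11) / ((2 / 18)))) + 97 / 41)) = 6947218895773850653391437824 / 518419675703254525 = 13400762396.51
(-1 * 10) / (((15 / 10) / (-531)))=3540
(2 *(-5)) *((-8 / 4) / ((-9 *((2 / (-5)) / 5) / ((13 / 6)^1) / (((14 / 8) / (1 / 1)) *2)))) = 11375 / 54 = 210.65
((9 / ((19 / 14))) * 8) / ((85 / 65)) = 13104 / 323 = 40.57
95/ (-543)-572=-310691/ 543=-572.17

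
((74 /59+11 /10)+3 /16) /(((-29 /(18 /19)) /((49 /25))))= -5290677 /32509000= -0.16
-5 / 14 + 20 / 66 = -25 / 462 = -0.05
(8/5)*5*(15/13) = 120/13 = 9.23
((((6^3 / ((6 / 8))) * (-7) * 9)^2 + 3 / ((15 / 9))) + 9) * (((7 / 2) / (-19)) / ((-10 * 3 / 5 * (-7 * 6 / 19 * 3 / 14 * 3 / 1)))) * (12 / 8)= -213373447 / 20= -10668672.35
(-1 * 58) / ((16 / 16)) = -58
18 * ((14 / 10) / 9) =14 / 5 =2.80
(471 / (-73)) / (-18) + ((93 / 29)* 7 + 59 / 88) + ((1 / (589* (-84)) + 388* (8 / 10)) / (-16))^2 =145869938249532020383 / 364823393608396800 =399.84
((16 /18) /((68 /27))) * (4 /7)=0.20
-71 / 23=-3.09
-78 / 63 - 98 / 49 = -68 / 21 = -3.24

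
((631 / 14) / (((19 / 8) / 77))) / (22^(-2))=13437776 / 19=707251.37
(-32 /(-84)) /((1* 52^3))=1 /369096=0.00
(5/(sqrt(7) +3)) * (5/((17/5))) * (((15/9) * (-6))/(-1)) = 1875/17 - 625 * sqrt(7)/17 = 13.02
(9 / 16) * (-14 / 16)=-63 / 128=-0.49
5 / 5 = 1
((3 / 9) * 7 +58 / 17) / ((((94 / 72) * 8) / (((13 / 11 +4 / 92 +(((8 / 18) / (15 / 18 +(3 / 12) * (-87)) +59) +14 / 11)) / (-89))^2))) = 0.26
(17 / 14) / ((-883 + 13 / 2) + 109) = -17 / 10745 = -0.00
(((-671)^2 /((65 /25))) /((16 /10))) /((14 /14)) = 11256025 /104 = 108231.01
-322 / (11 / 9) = -2898 / 11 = -263.45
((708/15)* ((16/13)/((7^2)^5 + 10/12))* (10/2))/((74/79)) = 0.00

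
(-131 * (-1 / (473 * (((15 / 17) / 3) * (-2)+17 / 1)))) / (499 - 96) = 0.00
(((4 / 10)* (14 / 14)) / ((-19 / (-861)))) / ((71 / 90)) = 30996 / 1349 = 22.98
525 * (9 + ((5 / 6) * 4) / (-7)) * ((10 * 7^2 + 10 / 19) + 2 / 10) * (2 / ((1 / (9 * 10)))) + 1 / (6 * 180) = 8111146572019 / 20520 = 395280047.37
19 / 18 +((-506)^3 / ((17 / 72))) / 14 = -83951129707 / 2142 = -39192871.01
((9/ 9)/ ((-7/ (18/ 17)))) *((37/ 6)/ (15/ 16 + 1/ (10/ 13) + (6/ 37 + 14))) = -109520/ 1925539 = -0.06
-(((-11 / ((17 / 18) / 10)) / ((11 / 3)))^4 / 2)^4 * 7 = -22870634559000886028022865920000000000000000 / 48661191875666868481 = -469997418424052104324345.60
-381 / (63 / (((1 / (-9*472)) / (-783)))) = -127 / 69849864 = -0.00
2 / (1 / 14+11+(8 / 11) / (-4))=308 / 1677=0.18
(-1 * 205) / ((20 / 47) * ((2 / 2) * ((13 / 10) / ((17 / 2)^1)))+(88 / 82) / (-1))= 6715595 / 33024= 203.35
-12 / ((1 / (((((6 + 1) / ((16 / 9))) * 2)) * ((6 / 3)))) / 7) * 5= -6615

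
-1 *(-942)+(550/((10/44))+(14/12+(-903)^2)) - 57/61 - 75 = 299642821/366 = 818696.23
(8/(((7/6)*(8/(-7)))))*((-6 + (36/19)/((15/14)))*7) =16884/95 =177.73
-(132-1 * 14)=-118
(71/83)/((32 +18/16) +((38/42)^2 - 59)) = -250488/7337117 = -0.03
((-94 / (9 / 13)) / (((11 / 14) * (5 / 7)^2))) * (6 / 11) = -1676584 / 9075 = -184.75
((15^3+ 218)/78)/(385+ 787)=3593/91416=0.04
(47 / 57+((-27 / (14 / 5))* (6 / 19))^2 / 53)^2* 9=7902822950416 / 878938125289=8.99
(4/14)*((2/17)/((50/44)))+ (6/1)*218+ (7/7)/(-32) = 124521441/95200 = 1308.00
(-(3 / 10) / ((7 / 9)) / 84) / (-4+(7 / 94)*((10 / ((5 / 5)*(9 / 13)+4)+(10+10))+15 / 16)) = 103212 / 51295895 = 0.00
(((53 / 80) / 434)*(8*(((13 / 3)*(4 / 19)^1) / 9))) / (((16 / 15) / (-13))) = -8957 / 593712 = -0.02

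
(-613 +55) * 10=-5580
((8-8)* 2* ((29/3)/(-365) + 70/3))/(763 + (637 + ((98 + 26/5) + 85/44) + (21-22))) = 0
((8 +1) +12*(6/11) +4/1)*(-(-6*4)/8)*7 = 4515/11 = 410.45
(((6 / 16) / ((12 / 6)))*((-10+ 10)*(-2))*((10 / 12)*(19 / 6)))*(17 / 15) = 0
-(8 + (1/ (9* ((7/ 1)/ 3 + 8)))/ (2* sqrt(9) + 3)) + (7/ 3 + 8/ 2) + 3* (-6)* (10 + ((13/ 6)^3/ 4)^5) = -1737401191187926171/ 829197341687808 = -2095.28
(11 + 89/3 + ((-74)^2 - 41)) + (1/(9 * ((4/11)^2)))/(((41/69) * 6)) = 64659455/11808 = 5475.90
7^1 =7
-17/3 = -5.67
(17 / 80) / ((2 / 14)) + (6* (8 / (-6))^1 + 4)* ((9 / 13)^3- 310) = 217970563 / 175760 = 1240.16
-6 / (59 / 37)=-222 / 59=-3.76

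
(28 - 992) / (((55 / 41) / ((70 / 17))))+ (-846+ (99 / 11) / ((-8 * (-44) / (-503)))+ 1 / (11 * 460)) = -2627309989 / 688160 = -3817.88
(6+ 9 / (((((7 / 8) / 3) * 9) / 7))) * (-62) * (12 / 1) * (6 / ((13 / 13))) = -133920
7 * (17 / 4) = 119 / 4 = 29.75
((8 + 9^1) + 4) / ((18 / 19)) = 133 / 6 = 22.17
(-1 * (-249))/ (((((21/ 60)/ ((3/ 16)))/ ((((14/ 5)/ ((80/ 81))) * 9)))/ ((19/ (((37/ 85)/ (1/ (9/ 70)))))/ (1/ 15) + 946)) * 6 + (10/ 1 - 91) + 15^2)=2534698737/ 1465850612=1.73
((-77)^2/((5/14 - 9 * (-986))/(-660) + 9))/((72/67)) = -152938555/123243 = -1240.95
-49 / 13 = -3.77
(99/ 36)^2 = 121/ 16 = 7.56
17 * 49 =833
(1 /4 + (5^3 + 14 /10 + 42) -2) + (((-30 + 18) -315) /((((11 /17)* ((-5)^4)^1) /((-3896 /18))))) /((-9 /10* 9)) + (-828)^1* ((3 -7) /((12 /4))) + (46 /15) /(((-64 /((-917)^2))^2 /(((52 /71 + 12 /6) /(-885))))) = -2340838017838994203 /1433241216000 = -1633247.77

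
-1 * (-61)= 61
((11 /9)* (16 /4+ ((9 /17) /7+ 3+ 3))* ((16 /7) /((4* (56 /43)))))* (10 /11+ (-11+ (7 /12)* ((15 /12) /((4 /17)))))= -761342219 /20151936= -37.78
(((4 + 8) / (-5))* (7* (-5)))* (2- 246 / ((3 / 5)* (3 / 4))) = -45752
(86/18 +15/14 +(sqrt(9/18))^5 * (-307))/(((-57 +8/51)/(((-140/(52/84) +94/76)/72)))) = 1392084661/4330688544- 579877871 * sqrt(2)/274964352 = -2.66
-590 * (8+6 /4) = -5605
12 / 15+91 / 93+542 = 252857 / 465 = 543.78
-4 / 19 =-0.21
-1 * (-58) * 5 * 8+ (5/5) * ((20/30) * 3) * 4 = 2328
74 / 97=0.76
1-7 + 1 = -5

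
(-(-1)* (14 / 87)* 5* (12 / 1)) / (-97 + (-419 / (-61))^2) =-130235 / 671988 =-0.19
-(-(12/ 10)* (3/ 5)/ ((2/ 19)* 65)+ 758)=-1231579/ 1625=-757.89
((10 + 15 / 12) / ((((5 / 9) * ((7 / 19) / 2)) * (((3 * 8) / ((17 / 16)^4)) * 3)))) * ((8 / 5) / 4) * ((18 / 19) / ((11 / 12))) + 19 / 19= 45526963 / 25231360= 1.80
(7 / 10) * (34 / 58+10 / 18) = 1043 / 1305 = 0.80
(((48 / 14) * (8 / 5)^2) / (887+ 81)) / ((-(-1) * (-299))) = -0.00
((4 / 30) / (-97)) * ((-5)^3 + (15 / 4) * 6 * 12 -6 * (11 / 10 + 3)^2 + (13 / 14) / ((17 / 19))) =-0.06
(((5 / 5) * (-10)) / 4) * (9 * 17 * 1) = -765 / 2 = -382.50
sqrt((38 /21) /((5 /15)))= 2.33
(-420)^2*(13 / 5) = 458640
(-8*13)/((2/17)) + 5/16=-14139/16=-883.69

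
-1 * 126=-126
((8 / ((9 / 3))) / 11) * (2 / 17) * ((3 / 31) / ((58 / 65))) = 520 / 168113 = 0.00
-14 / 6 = -7 / 3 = -2.33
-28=-28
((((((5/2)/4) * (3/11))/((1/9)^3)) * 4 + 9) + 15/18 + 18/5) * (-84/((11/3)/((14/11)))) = -99053304/6655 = -14884.04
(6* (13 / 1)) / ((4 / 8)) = 156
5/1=5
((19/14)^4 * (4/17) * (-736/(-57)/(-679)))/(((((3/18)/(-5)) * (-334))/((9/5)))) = -0.00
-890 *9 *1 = -8010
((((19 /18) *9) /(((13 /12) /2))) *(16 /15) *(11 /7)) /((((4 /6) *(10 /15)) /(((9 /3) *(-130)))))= -180576 /7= -25796.57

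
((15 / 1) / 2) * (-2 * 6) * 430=-38700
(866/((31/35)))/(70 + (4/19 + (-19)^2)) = 2.27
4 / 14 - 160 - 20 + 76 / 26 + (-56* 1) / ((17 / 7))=-309168 / 1547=-199.85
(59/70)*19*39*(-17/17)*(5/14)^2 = -218595/2744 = -79.66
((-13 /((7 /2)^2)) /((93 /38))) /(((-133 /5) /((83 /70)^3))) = 7433231 /273533925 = 0.03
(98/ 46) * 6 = 294/ 23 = 12.78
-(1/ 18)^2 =-1/ 324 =-0.00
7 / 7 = 1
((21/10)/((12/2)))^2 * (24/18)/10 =49/3000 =0.02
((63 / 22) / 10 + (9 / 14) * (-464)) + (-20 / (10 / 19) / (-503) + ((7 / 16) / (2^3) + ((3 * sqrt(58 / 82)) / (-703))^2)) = -149609320123819191 / 502265318360960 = -297.87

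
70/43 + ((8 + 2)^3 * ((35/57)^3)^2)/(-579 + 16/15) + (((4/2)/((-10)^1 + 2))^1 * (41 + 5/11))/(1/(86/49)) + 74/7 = -13971618055957487356/2296963547383014279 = -6.08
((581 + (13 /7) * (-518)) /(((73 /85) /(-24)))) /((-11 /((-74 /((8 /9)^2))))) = 291173535 /3212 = 90651.79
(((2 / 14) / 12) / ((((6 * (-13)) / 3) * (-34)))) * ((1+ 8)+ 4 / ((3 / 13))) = 79 / 222768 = 0.00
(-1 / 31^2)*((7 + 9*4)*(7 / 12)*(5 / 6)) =-1505 / 69192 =-0.02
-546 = -546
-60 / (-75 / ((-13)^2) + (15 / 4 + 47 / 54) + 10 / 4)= -1095120 / 121861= -8.99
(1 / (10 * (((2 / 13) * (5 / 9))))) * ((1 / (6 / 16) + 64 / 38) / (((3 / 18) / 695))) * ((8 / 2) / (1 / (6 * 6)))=290392128 / 95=3056759.24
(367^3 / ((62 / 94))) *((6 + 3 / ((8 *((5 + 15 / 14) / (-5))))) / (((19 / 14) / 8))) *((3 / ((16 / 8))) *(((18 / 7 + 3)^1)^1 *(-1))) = -210388924303038 / 10013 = -21011577379.71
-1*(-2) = 2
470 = 470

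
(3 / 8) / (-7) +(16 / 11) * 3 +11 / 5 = 20051 / 3080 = 6.51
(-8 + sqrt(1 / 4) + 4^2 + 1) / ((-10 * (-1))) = 0.95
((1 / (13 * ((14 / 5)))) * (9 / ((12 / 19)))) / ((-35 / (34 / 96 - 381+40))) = 310669 / 81536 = 3.81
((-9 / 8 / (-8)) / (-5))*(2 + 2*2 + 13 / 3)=-93 / 320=-0.29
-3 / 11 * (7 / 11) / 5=-21 / 605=-0.03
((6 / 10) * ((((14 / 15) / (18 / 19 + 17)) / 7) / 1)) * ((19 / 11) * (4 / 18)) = 1444 / 843975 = 0.00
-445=-445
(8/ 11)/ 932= 2/ 2563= 0.00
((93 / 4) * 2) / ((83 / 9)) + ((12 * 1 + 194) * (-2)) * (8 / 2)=-272731 / 166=-1642.96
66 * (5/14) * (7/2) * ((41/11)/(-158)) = -615/316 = -1.95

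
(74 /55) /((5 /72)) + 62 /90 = 20.06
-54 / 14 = -27 / 7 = -3.86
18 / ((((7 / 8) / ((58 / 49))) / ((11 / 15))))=30624 / 1715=17.86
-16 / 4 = -4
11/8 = 1.38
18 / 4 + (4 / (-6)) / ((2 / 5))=17 / 6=2.83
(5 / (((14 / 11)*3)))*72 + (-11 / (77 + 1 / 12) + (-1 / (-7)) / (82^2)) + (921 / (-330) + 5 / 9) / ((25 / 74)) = 1886303953159 / 21551260500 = 87.53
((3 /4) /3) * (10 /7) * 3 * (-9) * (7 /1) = -135 /2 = -67.50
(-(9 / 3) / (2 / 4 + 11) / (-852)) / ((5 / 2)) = 0.00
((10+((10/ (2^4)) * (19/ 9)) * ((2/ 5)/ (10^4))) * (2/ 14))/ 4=3600019/ 10080000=0.36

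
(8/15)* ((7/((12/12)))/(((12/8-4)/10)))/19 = -224/285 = -0.79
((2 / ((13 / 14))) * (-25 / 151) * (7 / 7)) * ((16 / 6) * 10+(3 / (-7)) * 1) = -55100 / 5889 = -9.36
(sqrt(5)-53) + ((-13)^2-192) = -76 + sqrt(5) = -73.76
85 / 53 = 1.60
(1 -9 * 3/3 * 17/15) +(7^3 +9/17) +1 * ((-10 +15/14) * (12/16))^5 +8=-614315382953827/46812200960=-13122.98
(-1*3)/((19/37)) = -111/19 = -5.84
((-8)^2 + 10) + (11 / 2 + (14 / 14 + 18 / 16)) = 81.62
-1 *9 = -9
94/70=47/35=1.34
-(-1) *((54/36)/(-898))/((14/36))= -27/6286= -0.00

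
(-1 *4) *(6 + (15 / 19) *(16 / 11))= -5976 / 209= -28.59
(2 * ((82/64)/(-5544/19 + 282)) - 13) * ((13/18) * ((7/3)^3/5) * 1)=-175983353/7231680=-24.34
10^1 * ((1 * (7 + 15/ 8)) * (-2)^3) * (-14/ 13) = 9940/ 13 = 764.62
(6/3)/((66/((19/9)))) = 19/297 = 0.06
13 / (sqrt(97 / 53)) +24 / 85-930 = -79026 / 85 +13 *sqrt(5141) / 97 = -920.11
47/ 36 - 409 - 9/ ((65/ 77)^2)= -63931321/ 152100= -420.32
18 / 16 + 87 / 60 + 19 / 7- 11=-1599 / 280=-5.71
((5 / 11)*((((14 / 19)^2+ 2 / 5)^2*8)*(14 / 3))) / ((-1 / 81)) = -8759935296 / 7167655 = -1222.15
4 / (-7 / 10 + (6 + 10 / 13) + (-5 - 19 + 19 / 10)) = -130 / 521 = -0.25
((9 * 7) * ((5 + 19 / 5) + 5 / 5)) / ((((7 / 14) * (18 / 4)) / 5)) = 1372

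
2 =2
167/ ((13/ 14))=2338/ 13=179.85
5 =5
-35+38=3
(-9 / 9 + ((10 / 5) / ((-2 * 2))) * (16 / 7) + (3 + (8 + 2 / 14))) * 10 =90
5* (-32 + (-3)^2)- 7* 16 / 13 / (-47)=-70153 / 611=-114.82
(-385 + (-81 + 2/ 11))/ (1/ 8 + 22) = -13664/ 649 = -21.05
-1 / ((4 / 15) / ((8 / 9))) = -10 / 3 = -3.33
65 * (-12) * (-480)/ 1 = 374400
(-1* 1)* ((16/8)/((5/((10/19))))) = -4/19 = -0.21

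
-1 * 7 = -7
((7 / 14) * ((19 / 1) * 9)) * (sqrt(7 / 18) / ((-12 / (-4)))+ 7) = 19 * sqrt(14) / 4+ 1197 / 2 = 616.27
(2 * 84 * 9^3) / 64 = 15309 / 8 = 1913.62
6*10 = 60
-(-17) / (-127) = -17 / 127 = -0.13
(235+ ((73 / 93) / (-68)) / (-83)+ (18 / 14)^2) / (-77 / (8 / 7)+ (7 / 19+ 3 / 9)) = -231292745942 / 65163023527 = -3.55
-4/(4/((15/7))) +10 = 55/7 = 7.86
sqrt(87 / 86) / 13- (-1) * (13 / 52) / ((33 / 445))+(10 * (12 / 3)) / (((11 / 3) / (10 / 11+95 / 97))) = sqrt(7482) / 1118+3376415 / 140844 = 24.05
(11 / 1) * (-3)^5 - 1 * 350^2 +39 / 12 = -125169.75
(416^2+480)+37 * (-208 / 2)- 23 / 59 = 10011569 / 59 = 169687.61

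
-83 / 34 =-2.44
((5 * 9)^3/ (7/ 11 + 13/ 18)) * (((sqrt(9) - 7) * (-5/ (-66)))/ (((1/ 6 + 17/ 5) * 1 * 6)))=-27337500/ 28783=-949.78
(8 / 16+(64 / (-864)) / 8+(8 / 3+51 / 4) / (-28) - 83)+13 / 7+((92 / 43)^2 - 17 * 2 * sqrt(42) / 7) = -428439757 / 5591376 - 34 * sqrt(42) / 7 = -108.10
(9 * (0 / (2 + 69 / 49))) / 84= 0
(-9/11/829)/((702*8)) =-1/5690256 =-0.00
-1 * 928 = -928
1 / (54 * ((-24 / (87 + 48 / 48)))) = -11 / 162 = -0.07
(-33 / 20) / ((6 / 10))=-11 / 4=-2.75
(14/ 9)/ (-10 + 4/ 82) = -287/ 1836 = -0.16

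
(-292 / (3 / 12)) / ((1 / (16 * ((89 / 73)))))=-22784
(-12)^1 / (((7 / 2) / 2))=-48 / 7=-6.86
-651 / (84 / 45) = -348.75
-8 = -8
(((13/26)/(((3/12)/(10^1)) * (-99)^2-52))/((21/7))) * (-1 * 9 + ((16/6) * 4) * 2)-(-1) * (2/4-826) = -825.49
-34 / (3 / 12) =-136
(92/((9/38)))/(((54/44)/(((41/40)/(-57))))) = -20746/3645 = -5.69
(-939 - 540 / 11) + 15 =-10704 / 11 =-973.09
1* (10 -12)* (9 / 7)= -18 / 7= -2.57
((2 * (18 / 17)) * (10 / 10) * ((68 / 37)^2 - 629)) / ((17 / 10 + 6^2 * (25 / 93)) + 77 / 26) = -1218212580 / 13184839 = -92.39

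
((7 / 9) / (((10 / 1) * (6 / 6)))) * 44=154 / 45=3.42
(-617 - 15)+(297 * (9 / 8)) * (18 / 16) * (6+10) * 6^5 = 46766176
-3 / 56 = -0.05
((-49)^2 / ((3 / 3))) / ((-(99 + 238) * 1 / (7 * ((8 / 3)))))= -134456 / 1011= -132.99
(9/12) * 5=15/4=3.75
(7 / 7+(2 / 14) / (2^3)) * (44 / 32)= 1.40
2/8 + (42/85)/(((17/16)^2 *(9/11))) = 231391/294780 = 0.78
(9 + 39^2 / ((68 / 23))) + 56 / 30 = 535829 / 1020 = 525.32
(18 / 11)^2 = 2.68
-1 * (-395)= 395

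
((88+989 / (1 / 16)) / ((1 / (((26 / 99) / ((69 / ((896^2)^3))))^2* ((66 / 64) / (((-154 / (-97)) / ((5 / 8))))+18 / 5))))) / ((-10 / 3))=-1068197668218955098940122167645583771172864 / 14402025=-74169963475202625946012600000000000.00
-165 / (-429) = 5 / 13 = 0.38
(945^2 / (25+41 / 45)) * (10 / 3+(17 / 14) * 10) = 621928125 / 1166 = 533386.04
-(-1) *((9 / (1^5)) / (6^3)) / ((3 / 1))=1 / 72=0.01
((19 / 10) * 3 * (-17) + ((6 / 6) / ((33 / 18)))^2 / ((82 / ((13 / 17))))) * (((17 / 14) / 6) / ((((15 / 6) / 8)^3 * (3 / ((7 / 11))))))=-13946916352 / 102320625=-136.31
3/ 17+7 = 7.18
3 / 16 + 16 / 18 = 155 / 144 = 1.08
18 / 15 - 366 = -1824 / 5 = -364.80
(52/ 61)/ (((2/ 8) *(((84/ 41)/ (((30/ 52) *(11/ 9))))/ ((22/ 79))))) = 99220/ 303597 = 0.33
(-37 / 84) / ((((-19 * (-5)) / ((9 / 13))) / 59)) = -0.19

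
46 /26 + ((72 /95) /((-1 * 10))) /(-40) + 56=3567367 /61750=57.77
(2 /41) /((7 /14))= 0.10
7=7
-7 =-7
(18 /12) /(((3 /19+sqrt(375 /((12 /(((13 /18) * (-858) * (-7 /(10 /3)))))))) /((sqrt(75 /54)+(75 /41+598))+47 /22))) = -185696766 /52966456103- 570 * sqrt(2) /117442253+117325 * sqrt(77) /117442253+38222584335 * sqrt(154) /105932912206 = 4.48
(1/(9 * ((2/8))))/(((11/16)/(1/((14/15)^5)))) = 168750/184877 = 0.91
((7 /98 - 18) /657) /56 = -251 /515088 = -0.00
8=8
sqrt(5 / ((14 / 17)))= sqrt(1190) / 14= 2.46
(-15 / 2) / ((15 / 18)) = -9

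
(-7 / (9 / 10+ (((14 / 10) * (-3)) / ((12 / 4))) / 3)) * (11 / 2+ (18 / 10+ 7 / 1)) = -231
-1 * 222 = -222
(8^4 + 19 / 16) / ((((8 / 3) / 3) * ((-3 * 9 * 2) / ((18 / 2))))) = -196665 / 256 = -768.22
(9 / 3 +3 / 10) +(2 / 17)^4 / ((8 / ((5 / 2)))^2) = 22049669 / 6681680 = 3.30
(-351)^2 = 123201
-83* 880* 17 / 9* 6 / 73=-2483360 / 219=-11339.54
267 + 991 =1258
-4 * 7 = -28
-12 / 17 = -0.71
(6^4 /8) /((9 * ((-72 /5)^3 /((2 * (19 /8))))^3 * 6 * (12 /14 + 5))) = -93775390625 /45481527688178958336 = -0.00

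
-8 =-8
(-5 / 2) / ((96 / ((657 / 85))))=-219 / 1088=-0.20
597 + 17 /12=7181 /12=598.42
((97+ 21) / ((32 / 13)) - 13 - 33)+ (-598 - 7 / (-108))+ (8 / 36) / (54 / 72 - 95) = -97066951 / 162864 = -596.00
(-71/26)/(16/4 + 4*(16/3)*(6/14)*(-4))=0.08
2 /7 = 0.29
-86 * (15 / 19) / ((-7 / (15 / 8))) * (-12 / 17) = -29025 / 2261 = -12.84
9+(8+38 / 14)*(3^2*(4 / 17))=3771 / 119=31.69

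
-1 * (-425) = 425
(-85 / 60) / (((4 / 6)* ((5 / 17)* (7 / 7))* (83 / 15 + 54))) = -867 / 7144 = -0.12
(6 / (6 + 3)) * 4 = 8 / 3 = 2.67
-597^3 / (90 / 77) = -1820418369 / 10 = -182041836.90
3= 3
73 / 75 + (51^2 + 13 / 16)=3123343 / 1200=2602.79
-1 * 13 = -13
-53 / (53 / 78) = -78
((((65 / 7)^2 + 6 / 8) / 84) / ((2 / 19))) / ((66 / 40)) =1619465 / 271656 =5.96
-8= -8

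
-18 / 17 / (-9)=2 / 17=0.12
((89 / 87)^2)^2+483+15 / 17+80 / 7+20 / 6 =3406964358071 / 6817481559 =499.74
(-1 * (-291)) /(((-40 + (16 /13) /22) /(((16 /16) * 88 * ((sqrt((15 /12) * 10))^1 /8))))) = -762905 * sqrt(2) /3808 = -283.33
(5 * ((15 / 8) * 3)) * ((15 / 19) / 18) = 375 / 304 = 1.23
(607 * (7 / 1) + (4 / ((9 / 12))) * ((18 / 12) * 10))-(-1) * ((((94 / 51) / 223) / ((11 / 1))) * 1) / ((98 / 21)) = 1263665450 / 291907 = 4329.00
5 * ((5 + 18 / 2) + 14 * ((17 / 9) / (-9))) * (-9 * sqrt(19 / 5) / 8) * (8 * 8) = -7168 * sqrt(95) / 9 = -7762.78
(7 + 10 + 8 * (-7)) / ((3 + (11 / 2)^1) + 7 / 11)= -286 / 67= -4.27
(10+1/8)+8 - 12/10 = 16.92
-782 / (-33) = 782 / 33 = 23.70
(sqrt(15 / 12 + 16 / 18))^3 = 77* sqrt(77) / 216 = 3.13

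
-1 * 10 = -10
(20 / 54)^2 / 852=25 / 155277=0.00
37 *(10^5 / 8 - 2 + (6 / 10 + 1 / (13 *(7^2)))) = 1472897702 / 3185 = 462448.26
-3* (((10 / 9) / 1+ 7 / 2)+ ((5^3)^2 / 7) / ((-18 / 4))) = 61919 / 42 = 1474.26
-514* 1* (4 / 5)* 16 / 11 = -32896 / 55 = -598.11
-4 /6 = -2 /3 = -0.67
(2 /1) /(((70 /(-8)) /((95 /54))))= -76 /189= -0.40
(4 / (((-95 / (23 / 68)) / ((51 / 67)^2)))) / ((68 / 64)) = -3312 / 426455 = -0.01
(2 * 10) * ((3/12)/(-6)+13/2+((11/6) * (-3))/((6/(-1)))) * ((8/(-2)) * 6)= -3540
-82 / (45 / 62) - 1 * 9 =-5489 / 45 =-121.98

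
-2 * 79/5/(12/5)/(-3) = 79/18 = 4.39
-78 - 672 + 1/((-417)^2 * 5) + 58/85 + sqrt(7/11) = -11075338171/14780565 + sqrt(77)/11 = -748.52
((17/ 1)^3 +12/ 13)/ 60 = 63881/ 780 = 81.90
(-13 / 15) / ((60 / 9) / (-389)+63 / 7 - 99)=5057 / 525250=0.01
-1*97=-97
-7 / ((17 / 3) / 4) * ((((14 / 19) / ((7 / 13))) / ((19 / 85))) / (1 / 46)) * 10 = -5023200 / 361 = -13914.68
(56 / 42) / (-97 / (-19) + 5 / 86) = 6536 / 25311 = 0.26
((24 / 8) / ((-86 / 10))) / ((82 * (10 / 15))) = -45 / 7052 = -0.01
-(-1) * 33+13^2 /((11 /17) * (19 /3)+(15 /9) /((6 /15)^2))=44063 /987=44.64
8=8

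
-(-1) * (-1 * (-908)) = 908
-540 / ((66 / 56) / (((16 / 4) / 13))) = -20160 / 143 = -140.98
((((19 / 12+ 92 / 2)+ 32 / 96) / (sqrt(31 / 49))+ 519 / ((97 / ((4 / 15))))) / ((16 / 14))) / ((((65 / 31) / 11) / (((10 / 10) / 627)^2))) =37541 / 2253343950+ 5635* sqrt(31) / 44602272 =0.00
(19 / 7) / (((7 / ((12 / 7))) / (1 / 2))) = 114 / 343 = 0.33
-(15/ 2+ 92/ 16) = -53/ 4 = -13.25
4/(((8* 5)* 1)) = 1/10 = 0.10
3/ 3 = 1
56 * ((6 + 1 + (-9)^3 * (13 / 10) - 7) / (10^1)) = -132678 / 25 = -5307.12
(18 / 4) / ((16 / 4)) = 9 / 8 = 1.12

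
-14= -14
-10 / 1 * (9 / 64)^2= -405 / 2048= -0.20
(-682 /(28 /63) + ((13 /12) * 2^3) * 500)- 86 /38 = 318809 /114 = 2796.57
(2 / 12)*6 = 1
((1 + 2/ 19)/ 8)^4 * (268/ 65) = 13030227/ 8674165760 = 0.00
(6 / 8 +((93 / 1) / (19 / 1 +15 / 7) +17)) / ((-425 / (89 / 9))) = -145871 / 283050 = -0.52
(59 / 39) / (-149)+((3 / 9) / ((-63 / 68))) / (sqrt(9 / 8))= -136*sqrt(2) / 567 - 59 / 5811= -0.35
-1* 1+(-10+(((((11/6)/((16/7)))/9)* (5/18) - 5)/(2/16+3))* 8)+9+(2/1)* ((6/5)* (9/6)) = -13531/1215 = -11.14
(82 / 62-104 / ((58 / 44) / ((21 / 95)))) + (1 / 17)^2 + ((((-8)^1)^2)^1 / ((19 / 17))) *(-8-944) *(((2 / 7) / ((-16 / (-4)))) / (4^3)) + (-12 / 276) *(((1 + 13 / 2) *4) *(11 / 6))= -45044637351 / 567687035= -79.35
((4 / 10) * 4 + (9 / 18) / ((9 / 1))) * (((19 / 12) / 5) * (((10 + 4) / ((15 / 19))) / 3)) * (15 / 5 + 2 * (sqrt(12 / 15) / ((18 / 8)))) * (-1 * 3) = -376523 / 13500 - 1506092 * sqrt(5) / 455625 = -35.28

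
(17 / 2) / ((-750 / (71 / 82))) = -1207 / 123000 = -0.01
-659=-659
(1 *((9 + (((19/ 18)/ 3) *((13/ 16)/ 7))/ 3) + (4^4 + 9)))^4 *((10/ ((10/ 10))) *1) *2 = 3054855777564538858205018405/ 27093939551207424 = 112750520159.35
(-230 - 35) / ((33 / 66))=-530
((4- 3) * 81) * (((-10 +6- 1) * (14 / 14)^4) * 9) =-3645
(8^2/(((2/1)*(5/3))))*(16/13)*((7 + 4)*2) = 33792/65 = 519.88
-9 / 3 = -3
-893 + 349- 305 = -849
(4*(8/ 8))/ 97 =4/ 97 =0.04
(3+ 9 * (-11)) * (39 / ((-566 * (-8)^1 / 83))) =-19422 / 283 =-68.63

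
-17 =-17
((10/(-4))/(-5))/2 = 1/4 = 0.25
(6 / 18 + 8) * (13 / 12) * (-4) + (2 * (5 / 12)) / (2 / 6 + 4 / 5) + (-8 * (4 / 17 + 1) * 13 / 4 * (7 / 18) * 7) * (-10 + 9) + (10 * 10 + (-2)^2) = 2809 / 18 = 156.06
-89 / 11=-8.09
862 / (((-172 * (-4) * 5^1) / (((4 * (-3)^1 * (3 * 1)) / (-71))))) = 0.13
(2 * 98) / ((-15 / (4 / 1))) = -52.27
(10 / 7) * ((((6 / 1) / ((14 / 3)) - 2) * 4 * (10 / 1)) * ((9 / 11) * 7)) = -18000 / 77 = -233.77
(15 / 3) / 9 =5 / 9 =0.56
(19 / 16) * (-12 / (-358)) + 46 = 65929 / 1432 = 46.04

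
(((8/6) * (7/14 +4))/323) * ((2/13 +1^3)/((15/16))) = 96/4199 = 0.02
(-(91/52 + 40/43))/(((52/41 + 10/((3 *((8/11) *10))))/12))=-1360872/73057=-18.63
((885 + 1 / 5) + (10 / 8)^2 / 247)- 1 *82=15871357 / 19760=803.21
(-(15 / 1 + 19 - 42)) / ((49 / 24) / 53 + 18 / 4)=10176 / 5773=1.76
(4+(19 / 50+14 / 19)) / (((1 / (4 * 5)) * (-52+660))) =4861 / 28880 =0.17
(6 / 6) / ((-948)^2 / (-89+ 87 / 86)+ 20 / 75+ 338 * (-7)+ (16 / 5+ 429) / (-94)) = -0.00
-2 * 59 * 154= -18172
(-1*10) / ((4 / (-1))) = 5 / 2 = 2.50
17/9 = 1.89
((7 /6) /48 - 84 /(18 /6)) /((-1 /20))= 559.51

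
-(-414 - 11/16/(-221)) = 1463893/3536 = 414.00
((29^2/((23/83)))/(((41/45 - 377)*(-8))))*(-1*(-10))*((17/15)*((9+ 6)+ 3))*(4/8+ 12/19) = 6888509055/29583152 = 232.85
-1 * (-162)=162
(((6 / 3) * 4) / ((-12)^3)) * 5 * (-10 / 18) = 25 / 1944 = 0.01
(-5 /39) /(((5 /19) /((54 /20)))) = -171 /130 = -1.32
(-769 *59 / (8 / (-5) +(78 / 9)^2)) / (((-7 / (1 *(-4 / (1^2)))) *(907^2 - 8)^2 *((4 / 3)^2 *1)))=-18375255 / 62682200415137744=-0.00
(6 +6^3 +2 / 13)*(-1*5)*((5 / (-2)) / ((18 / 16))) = 288800 / 117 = 2468.38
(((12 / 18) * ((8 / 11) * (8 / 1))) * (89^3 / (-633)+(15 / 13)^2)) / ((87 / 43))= -654961337344 / 307130967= -2132.51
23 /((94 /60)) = 690 /47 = 14.68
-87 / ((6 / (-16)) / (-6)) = -1392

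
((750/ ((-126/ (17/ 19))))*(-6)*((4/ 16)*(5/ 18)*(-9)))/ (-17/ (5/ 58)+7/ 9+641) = -478125/ 10643192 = -0.04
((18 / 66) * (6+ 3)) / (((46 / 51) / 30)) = 20655 / 253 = 81.64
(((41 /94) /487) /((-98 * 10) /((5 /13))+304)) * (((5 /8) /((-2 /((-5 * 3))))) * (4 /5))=-205 /136967776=-0.00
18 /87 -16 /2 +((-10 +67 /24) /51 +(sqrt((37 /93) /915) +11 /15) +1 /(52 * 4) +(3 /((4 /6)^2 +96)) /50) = -36026689631 /5006710800 +sqrt(349835) /28365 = -7.17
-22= -22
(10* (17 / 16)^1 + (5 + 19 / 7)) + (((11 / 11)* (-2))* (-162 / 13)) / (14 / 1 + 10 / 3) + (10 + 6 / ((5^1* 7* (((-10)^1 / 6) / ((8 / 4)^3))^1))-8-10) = 2591787 / 236600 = 10.95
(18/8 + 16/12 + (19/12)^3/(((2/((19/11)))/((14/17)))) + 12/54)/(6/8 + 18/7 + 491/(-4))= -14993713/270141696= -0.06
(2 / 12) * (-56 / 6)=-14 / 9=-1.56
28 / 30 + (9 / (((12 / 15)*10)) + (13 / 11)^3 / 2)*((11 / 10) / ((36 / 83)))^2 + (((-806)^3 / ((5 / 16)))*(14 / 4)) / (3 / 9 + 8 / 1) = -40129344324991981 / 57024000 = -703727278.43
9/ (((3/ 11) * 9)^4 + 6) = 43923/ 206429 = 0.21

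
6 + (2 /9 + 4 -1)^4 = 746647 /6561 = 113.80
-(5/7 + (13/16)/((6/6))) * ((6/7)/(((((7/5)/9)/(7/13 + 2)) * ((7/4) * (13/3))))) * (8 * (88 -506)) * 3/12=955303470/405769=2354.30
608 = 608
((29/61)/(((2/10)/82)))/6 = 5945/183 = 32.49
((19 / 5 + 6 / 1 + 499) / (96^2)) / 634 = 53 / 608640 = 0.00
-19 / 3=-6.33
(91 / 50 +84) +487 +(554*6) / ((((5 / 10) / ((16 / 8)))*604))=4490991 / 7550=594.83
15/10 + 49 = 101/2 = 50.50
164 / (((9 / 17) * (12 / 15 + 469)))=13940 / 21141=0.66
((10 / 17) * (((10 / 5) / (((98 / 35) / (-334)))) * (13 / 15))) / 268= -10855 / 23919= -0.45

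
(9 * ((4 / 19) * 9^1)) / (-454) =-0.04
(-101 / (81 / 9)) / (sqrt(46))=-101 * sqrt(46) / 414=-1.65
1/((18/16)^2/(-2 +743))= 585.48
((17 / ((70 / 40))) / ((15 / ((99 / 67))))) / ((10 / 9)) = 10098 / 11725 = 0.86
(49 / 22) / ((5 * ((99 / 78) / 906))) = 192374 / 605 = 317.97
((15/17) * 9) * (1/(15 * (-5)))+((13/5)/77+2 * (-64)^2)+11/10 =21449347/2618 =8193.03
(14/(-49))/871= -2/6097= -0.00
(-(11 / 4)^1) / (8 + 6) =-11 / 56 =-0.20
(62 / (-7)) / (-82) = 31 / 287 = 0.11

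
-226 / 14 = -113 / 7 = -16.14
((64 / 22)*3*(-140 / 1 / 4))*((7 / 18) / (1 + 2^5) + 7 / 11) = -19600 / 99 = -197.98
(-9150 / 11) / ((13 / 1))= -9150 / 143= -63.99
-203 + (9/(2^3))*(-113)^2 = 14162.12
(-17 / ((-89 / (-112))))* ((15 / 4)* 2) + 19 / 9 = -126829 / 801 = -158.34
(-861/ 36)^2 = 82369/ 144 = 572.01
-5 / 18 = -0.28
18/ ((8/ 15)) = 135/ 4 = 33.75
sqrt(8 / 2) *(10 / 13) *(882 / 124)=4410 / 403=10.94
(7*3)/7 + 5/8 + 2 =5.62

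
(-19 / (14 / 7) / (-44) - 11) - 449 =-40461 / 88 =-459.78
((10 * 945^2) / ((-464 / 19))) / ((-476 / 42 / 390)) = 49629864375 / 3944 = 12583637.01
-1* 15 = -15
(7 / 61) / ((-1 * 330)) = -7 / 20130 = -0.00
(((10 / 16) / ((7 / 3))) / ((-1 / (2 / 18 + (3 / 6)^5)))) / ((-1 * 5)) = 41 / 5376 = 0.01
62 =62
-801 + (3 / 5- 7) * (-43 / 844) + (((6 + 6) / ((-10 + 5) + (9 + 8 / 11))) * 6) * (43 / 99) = -10890513 / 13715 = -794.06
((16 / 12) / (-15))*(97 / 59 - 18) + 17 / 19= 23695 / 10089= 2.35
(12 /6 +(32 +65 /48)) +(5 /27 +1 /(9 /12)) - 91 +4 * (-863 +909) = 56105 /432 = 129.87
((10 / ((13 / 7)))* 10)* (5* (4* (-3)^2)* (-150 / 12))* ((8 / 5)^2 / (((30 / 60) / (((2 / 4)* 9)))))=-36288000 / 13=-2791384.62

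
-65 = -65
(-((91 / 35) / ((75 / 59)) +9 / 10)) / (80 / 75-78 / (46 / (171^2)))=50807 / 855280850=0.00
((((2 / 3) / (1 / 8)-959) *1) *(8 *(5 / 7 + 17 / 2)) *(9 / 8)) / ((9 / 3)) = -369069 / 14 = -26362.07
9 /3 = 3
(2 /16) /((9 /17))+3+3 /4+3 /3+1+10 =15.99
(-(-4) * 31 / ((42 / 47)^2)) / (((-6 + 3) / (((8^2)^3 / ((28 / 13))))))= -58341916672 / 9261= -6299742.65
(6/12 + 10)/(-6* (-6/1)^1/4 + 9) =7/12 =0.58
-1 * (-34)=34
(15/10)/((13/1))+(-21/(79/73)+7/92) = -1815377/94484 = -19.21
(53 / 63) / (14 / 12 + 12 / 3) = 106 / 651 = 0.16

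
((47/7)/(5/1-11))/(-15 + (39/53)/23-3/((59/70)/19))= 3380287/249493608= 0.01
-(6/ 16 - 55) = 437/ 8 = 54.62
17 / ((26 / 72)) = 612 / 13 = 47.08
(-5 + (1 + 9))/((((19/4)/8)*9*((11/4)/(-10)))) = -6400/1881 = -3.40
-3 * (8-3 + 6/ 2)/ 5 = -24/ 5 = -4.80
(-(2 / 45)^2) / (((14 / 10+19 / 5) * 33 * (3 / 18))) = -4 / 57915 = -0.00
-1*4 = -4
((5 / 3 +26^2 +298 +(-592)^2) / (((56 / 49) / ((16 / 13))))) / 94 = 7380233 / 1833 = 4026.31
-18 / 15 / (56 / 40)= -6 / 7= -0.86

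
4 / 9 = 0.44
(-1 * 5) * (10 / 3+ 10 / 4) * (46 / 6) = -223.61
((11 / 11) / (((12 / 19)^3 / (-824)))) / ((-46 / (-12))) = -853.23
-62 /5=-12.40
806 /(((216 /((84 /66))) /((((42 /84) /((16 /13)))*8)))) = 36673 /2376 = 15.43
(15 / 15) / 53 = 0.02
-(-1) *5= 5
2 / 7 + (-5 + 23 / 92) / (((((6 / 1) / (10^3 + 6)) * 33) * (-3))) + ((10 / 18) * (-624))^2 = 999467675 / 8316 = 120186.11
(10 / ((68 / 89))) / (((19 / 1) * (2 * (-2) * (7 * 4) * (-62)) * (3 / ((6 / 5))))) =89 / 2242912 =0.00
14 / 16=7 / 8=0.88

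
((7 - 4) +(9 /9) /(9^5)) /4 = 44287 /59049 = 0.75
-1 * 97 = -97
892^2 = 795664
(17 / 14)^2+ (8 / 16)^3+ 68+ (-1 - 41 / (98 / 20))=3373 / 56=60.23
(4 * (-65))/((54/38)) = -4940/27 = -182.96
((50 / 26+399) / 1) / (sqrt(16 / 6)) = 1303 * sqrt(6) / 13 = 245.51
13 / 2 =6.50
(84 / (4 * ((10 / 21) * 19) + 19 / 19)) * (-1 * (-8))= 14112 / 781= 18.07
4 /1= 4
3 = 3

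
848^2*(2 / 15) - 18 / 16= 11505529 / 120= 95879.41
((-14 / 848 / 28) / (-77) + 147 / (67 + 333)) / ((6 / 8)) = 1199839 / 2448600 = 0.49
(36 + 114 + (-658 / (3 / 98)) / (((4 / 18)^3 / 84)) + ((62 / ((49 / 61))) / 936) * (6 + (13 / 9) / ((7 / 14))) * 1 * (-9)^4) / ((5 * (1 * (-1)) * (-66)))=-498563.54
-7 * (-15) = 105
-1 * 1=-1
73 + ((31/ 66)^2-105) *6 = -403421/ 726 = -555.68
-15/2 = -7.50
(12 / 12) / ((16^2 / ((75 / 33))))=25 / 2816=0.01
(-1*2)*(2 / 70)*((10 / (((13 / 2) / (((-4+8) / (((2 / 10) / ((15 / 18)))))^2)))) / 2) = -10000 / 819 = -12.21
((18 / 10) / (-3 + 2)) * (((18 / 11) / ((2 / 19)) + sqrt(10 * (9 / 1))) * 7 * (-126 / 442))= 11907 * sqrt(10) / 1105 + 678699 / 12155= 89.91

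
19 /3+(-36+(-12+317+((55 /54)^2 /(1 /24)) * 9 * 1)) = 13484 /27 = 499.41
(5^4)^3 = 244140625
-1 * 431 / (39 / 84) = -12068 / 13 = -928.31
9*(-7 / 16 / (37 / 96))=-378 / 37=-10.22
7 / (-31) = -0.23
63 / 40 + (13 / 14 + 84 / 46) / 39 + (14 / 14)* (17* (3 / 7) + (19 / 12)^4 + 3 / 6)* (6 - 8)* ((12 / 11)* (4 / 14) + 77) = -1651155027107 / 759507840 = -2173.98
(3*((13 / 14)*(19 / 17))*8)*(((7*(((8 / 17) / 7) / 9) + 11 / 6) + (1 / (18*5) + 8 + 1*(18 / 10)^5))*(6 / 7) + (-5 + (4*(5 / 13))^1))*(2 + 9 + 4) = 70160740716 / 8850625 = 7927.21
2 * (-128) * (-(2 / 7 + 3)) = 5888 / 7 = 841.14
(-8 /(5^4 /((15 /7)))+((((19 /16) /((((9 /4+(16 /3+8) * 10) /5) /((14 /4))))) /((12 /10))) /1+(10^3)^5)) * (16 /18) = 22778000000000002284607 /25625250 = 888888888888888.98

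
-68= -68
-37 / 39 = -0.95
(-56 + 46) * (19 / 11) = -190 / 11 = -17.27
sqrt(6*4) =2*sqrt(6) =4.90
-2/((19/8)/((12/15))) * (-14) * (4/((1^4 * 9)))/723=3584/618165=0.01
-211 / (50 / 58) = -6119 / 25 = -244.76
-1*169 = -169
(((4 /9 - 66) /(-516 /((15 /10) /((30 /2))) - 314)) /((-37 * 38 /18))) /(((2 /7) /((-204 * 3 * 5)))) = 26550 /16169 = 1.64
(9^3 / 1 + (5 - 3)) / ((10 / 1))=731 / 10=73.10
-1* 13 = -13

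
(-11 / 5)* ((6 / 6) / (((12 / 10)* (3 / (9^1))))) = -11 / 2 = -5.50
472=472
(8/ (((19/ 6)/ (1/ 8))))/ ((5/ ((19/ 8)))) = 3/ 20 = 0.15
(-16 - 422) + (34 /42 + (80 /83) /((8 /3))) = -761393 /1743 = -436.83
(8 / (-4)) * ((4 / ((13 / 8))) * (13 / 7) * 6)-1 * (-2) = -370 / 7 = -52.86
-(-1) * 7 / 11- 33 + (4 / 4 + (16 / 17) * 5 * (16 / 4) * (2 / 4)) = -4105 / 187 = -21.95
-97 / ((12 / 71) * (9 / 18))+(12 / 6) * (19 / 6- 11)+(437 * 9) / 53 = -115465 / 106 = -1089.29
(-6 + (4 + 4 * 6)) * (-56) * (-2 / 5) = 2464 / 5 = 492.80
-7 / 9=-0.78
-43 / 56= -0.77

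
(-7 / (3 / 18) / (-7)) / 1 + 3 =9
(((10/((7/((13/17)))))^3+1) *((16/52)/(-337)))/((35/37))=-574559532/258393855265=-0.00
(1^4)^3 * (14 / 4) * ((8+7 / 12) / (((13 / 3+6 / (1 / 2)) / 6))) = 309 / 28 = 11.04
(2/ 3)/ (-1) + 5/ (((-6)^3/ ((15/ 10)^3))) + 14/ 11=1115/ 2112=0.53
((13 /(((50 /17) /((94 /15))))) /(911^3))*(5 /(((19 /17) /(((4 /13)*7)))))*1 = 380324 /1077382694175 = 0.00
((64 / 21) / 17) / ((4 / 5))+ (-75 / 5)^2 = 80405 / 357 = 225.22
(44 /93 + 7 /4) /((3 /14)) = 5789 /558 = 10.37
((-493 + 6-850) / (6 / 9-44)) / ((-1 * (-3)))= 1337 / 130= 10.28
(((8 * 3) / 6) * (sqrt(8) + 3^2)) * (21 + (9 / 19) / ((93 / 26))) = 99576 * sqrt(2) / 589 + 448092 / 589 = 999.85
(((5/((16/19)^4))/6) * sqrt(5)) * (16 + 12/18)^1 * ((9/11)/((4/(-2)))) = -16290125 * sqrt(5)/1441792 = -25.26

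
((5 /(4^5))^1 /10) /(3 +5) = 1 /16384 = 0.00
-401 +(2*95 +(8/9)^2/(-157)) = -2683351/12717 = -211.01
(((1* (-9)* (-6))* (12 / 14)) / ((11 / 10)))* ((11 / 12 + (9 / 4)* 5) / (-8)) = -9855 / 154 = -63.99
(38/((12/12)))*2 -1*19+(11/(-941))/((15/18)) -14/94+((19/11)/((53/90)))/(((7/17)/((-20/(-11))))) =692787515278/9926971285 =69.79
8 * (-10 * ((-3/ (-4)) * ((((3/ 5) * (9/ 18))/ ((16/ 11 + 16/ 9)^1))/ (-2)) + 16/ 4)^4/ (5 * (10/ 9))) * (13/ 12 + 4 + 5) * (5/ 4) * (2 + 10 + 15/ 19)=-9365502762163332890805249/ 16320875724800000000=-573835.80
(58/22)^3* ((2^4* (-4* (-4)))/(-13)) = -360.84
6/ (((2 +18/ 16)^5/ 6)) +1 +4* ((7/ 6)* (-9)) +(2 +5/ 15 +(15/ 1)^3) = 97747679569/ 29296875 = 3336.45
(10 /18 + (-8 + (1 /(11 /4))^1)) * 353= -247453 /99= -2499.53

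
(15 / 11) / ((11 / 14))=210 / 121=1.74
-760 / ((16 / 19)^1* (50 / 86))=-15523 / 10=-1552.30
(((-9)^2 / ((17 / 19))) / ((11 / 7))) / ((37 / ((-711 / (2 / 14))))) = -53617221 / 6919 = -7749.27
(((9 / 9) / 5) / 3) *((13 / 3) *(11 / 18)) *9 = 143 / 90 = 1.59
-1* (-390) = 390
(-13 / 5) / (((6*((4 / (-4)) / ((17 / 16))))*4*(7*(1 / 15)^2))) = 3315 / 896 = 3.70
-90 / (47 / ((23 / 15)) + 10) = -414 / 187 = -2.21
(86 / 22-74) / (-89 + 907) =-771 / 8998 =-0.09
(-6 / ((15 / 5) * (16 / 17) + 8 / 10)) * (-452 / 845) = 11526 / 13013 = 0.89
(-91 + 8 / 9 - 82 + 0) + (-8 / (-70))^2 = -1897381 / 11025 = -172.10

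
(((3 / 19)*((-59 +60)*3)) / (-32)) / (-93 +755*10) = -9 / 4533856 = -0.00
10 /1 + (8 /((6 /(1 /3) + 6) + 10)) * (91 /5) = 1214 /85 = 14.28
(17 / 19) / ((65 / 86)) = 1462 / 1235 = 1.18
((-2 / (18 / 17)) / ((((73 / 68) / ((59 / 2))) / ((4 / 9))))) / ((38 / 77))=-5251708 / 112347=-46.75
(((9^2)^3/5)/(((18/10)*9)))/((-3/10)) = -21870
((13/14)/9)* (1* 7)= 13/18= 0.72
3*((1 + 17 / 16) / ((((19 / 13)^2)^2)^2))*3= 0.89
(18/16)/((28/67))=603/224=2.69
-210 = -210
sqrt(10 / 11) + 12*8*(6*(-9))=-5184 + sqrt(110) / 11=-5183.05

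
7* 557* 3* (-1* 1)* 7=-81879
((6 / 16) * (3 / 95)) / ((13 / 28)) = 63 / 2470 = 0.03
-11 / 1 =-11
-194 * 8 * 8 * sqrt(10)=-12416 * sqrt(10)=-39262.84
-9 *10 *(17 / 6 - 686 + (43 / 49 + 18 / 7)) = 2997555 / 49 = 61174.59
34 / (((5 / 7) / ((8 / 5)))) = 1904 / 25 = 76.16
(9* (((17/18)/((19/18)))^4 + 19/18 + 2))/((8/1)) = 8671033/2085136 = 4.16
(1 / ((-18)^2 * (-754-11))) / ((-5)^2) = -1 / 6196500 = -0.00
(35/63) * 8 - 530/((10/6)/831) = -2378282/9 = -264253.56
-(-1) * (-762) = -762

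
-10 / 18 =-5 / 9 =-0.56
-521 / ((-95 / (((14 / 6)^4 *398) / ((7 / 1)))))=71123794 / 7695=9242.86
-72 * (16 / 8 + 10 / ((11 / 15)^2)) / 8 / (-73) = 22428 / 8833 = 2.54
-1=-1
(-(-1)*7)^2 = 49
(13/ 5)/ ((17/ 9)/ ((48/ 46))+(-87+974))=0.00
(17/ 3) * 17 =289/ 3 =96.33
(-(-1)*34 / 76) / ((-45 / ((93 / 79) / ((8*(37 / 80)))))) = -527 / 166611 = -0.00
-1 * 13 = -13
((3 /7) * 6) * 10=180 /7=25.71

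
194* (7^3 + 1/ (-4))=66493.50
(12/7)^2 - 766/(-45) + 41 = 134419/2205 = 60.96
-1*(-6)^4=-1296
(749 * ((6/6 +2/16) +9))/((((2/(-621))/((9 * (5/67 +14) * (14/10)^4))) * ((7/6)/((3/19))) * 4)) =-38769559.72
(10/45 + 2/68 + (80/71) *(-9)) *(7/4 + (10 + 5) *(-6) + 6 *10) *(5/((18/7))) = 849743615/1564272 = 543.22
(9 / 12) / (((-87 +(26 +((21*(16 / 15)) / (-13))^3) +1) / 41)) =-33778875 / 71529712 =-0.47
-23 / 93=-0.25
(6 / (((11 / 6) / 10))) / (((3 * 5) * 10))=12 / 55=0.22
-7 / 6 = -1.17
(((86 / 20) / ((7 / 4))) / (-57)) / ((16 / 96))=-172 / 665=-0.26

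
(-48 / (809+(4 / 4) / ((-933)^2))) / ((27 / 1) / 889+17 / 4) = -74291013216 / 5359508944021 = -0.01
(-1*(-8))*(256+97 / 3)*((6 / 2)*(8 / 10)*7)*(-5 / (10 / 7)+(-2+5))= -19376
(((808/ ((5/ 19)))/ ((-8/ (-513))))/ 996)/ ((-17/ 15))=-174.42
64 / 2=32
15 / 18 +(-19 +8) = -61 / 6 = -10.17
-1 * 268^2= -71824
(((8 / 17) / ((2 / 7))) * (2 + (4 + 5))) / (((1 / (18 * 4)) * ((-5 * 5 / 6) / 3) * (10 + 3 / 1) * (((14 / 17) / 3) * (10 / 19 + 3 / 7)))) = -11376288 / 41275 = -275.62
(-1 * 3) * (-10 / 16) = 15 / 8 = 1.88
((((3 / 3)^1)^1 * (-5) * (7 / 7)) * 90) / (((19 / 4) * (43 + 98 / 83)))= -2.14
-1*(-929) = 929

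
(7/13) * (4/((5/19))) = 532/65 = 8.18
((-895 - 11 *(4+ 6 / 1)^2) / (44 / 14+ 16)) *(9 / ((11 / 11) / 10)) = -628425 / 67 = -9379.48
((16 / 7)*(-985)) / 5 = -3152 / 7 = -450.29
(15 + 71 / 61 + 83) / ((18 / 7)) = 42343 / 1098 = 38.56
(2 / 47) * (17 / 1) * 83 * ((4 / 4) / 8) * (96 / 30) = 5644 / 235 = 24.02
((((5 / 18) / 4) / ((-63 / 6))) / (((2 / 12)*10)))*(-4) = 1 / 63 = 0.02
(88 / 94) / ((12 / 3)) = 11 / 47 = 0.23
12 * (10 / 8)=15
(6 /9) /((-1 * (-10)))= 1 /15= 0.07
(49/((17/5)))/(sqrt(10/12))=15.79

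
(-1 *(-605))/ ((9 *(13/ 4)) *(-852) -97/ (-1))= -605/ 24824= -0.02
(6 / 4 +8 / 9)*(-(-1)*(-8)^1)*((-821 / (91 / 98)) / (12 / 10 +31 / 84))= 10769.06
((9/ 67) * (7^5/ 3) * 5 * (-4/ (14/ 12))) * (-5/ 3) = 1440600/ 67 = 21501.49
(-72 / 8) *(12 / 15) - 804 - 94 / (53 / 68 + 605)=-811.36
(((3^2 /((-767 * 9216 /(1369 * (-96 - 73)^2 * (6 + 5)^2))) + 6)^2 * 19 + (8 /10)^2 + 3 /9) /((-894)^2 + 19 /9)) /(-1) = -565077837954300023739 /656391032877875200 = -860.89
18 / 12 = 3 / 2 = 1.50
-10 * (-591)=5910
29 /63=0.46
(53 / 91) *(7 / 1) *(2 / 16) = 53 / 104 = 0.51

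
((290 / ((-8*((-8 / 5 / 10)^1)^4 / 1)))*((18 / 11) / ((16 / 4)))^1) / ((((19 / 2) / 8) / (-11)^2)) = -5607421875 / 2432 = -2305683.34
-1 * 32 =-32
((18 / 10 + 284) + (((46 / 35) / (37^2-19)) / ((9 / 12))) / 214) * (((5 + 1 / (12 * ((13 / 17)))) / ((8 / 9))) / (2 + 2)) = 1727417856587 / 4206384000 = 410.67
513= 513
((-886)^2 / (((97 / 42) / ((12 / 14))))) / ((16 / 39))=68883399 / 97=710138.13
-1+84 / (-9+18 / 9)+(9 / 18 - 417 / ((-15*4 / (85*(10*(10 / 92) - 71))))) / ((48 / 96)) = -1900128 / 23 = -82614.26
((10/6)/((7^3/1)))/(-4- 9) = -5/13377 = -0.00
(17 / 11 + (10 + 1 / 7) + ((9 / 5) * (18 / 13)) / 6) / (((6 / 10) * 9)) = 6731 / 3003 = 2.24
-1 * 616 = -616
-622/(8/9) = -2799/4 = -699.75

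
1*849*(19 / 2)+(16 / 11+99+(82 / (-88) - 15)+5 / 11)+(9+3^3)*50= 9950.48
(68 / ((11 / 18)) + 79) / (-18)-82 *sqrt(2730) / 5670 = -2093 / 198-41 *sqrt(2730) / 2835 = -11.33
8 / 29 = 0.28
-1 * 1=-1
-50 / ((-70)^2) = -0.01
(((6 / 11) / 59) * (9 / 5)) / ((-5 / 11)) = -54 / 1475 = -0.04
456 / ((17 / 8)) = 3648 / 17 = 214.59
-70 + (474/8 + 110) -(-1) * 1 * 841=3761/4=940.25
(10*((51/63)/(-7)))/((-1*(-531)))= -170/78057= -0.00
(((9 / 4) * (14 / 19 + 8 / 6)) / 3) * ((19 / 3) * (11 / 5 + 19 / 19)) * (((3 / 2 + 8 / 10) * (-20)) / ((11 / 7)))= -151984 / 165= -921.12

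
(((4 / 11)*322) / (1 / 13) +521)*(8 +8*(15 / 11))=4674800 / 121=38634.71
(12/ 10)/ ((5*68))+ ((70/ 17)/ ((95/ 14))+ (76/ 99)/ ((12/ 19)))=8757679/ 4796550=1.83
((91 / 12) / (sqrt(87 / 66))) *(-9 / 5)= -273 *sqrt(638) / 580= -11.89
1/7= 0.14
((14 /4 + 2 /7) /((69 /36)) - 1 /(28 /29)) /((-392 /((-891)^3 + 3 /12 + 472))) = 1711780946975 /1009792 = 1695181.73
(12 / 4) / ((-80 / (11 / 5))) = -33 / 400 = -0.08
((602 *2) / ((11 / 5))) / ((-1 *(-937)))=0.58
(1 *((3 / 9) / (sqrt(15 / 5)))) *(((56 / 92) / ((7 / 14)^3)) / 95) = 112 *sqrt(3) / 19665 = 0.01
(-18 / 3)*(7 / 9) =-14 / 3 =-4.67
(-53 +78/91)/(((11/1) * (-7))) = 365/539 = 0.68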